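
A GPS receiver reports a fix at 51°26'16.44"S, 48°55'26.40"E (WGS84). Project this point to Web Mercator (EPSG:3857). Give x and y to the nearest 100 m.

Web Mercator is spherical with R = a = 6378137 m.
x = R·λ = 6378137 × 0.853884883 = 5446194.768 m.
y = R·ln tan(π/4 + φ/2) = 6378137 × -1.050325789 = -6699121.776 m.

x 5446200 m, y -6699100 m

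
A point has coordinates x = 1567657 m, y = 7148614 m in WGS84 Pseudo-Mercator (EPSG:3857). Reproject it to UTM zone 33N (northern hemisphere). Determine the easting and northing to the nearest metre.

E 439695 m, N 5971239 m

Web Mercator inverse (R = 6378137 m) → φ = 53.88609767°, λ = 14.08250243°.
UTM 33N forward: E = 439695.181 m, N = 5971239.030 m.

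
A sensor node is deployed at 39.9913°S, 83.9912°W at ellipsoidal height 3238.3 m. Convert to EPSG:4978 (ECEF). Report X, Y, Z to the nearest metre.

X 512499 m, Y -4868911 m, Z -4079327 m

WGS84: a = 6378137 m, e² = 0.006694380; N(φ) = a/√(1−e²sin²φ) = 6386972.960 m.
X = (N+h)·cosφ·cosλ = 512499.258 m; Y = (N+h)·cosφ·sinλ = -4868911.061 m; Z = (N(1−e²)+h)·sinφ = -4079326.688 m.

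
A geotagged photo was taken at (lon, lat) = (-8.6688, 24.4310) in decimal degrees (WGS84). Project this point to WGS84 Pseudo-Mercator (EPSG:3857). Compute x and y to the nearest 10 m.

Web Mercator is spherical with R = a = 6378137 m.
x = R·λ = 6378137 × -0.151299102 = -965006.402 m.
y = R·ln tan(π/4 + φ/2) = 6378137 × 0.439942883 = 2806015.978 m.

x -965010 m, y 2806020 m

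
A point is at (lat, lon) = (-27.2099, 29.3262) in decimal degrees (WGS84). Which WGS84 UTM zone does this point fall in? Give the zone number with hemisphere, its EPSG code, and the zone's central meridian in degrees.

Zone 35S (EPSG:32735), central meridian 27°

UTM zone = ⌊(λ + 180)/6⌋ + 1; 29.3262° ∈ [24°, 30°) → zone 35.
Hemisphere: S (φ < 0).
Central meridian λ₀ = 6×35 − 183 = 27°.
EPSG code: 32735.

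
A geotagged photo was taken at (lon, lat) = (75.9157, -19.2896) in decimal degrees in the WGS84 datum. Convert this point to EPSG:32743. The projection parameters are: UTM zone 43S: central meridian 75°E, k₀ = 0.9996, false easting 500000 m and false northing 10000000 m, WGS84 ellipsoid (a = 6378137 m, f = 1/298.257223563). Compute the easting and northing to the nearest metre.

Zone 43 central meridian λ₀ = 6×43 − 183 = 75°; Δλ = +0.9157°.
Transverse Mercator on WGS84 with k₀ = 0.9996 gives E = 596212.594 m, N = 7866874.450 m.

E 596213 m, N 7866874 m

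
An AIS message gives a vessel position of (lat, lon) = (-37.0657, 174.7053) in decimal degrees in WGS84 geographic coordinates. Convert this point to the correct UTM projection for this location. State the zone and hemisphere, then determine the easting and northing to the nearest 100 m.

Zone 60S: E 296000 m, N 5895400 m

Longitude 174.7053° lies in the 6° band [174°, 180°), giving zone 60; latitude is south of the equator, so 60S.
Zone 60 central meridian λ₀ = 6×60 − 183 = 177°; Δλ = -2.2947°.
Transverse Mercator on WGS84 with k₀ = 0.9996 gives E = 295987.370 m, N = 5895376.149 m.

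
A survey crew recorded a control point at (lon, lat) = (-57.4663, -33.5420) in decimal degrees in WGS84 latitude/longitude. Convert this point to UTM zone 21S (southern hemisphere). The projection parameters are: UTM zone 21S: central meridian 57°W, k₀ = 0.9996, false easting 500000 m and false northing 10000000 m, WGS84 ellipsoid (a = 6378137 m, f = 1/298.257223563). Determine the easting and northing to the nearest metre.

Zone 21 central meridian λ₀ = 6×21 − 183 = -57°; Δλ = -0.4663°.
Transverse Mercator on WGS84 with k₀ = 0.9996 gives E = 456708.290 m, N = 6288526.924 m.

E 456708 m, N 6288527 m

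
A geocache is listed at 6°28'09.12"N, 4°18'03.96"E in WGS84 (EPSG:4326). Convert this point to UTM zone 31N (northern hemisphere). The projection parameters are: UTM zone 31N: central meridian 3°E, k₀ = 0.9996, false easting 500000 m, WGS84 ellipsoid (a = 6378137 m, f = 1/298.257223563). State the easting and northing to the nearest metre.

E 643876 m, N 715255 m

Zone 31 central meridian λ₀ = 6×31 − 183 = 3°; Δλ = +1.3011°.
Transverse Mercator on WGS84 with k₀ = 0.9996 gives E = 643876.224 m, N = 715255.491 m.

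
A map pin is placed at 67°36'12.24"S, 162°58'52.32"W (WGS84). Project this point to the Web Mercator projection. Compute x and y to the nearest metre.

Web Mercator is spherical with R = a = 6378137 m.
x = R·λ = 6378137 × -2.844558559 = -18142984.193 m.
y = R·ln tan(π/4 + φ/2) = 6378137 × -1.619617053 = -10330139.451 m.

x -18142984 m, y -10330139 m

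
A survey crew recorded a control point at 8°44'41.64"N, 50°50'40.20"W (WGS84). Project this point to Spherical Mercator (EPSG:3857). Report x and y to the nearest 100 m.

x -5660000 m, y 977300 m

Web Mercator is spherical with R = a = 6378137 m.
x = R·λ = 6378137 × -0.887403932 = -5659983.850 m.
y = R·ln tan(π/4 + φ/2) = 6378137 × 0.153223350 = 977279.519 m.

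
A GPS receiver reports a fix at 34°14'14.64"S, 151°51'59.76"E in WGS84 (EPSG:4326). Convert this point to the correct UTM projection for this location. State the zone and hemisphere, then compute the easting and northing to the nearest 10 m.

Longitude 151.8666° lies in the 6° band [150°, 156°), giving zone 56; latitude is south of the equator, so 56S.
Zone 56 central meridian λ₀ = 6×56 − 183 = 153°; Δλ = -1.1334°.
Transverse Mercator on WGS84 with k₀ = 0.9996 gives E = 395622.518 m, N = 6210940.189 m.

Zone 56S: E 395620 m, N 6210940 m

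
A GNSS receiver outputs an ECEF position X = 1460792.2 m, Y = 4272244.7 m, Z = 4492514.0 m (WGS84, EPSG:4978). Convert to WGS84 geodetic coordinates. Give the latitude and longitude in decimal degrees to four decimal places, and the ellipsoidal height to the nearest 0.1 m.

λ = atan2(Y, X) = 71.12310011°; p = √(X²+Y²) = 4515084.6 m.
Bowring's method on WGS84 (a = 6378137 m, b = 6356752.314 m) gives φ = 45.04879999°, h = 1882.703 m.

lat 45.0488°, lon 71.1231°, h 1882.7 m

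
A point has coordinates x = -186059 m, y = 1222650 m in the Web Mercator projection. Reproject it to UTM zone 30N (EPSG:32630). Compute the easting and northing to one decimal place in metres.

Web Mercator inverse (R = 6378137 m) → φ = 10.91659714°, λ = -1.67139643°.
UTM 30N forward: E = 645194.569 m, N = 1207076.414 m.

E 645194.6 m, N 1207076.4 m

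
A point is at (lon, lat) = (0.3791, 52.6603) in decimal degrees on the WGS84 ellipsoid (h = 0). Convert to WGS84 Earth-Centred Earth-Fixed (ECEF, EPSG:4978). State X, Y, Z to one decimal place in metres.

X 3876718.0 m, Y 25650.8 m, Z 5047703.8 m

WGS84: a = 6378137 m, e² = 0.006694380; N(φ) = a/√(1−e²sin²φ) = 6391674.791 m.
X = (N+h)·cosφ·cosλ = 3876717.956 m; Y = (N+h)·cosφ·sinλ = 25650.846 m; Z = (N(1−e²)+h)·sinφ = 5047703.811 m.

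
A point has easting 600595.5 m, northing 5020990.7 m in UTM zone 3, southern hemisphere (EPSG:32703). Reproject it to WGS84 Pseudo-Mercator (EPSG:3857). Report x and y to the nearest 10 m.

x -18225740 m, y -5614820 m

Unproject from UTM 3S (λ₀ = -165°) → φ = -44.95740028°, λ = -163.72460017°.
Web Mercator (R = 6378137 m): x = -18225739.122 m, y = -5614817.524 m.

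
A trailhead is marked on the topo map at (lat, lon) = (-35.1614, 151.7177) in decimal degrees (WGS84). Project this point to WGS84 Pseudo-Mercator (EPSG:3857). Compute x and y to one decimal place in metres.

x 16889137.1 m, y -4185836.4 m

Web Mercator is spherical with R = a = 6378137 m.
x = R·λ = 6378137 × 2.647973399 = 16889137.108 m.
y = R·ln tan(π/4 + φ/2) = 6378137 × -0.656278855 = -4185836.448 m.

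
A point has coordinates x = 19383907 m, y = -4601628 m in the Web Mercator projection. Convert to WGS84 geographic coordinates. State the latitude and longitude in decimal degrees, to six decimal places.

R = 6378137 m. λ = x/R = 174.12859924°.
φ = 2·arctan(exp(y/R)) − 90° = 2·arctan(0.48604) − 90° = -38.15699682°.

lat -38.156997°, lon 174.128599°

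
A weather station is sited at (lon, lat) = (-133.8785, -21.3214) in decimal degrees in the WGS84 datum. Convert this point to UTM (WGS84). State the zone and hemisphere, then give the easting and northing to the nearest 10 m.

Longitude -133.8785° lies in the 6° band [-138°, -132°), giving zone 8; latitude is south of the equator, so 8S.
Zone 8 central meridian λ₀ = 6×8 − 183 = -135°; Δλ = +1.1215°.
Transverse Mercator on WGS84 with k₀ = 0.9996 gives E = 616310.326 m, N = 7641867.540 m.

Zone 8S: E 616310 m, N 7641870 m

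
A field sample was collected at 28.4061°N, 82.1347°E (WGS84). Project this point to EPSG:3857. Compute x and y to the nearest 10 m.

x 9143190 m, y 3300270 m

Web Mercator is spherical with R = a = 6378137 m.
x = R·λ = 6378137 × 1.433520945 = 9143192.980 m.
y = R·ln tan(π/4 + φ/2) = 6378137 × 0.517434928 = 3300270.859 m.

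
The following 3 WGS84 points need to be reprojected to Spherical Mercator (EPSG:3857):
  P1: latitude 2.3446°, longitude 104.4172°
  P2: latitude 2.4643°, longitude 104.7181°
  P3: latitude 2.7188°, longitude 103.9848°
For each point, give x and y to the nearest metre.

P1: x 11623670 m, y 261073 m; P2: x 11657166 m, y 274409 m; P3: x 11575535 m, y 302769 m

Web Mercator: x = R·λ, y = R·ln tan(π/4+φ/2), R = 6378137 m.
P1 (2.3446°, 104.4172°) → (11623669.534, 261072.550) m.
P2 (2.4643°, 104.7181°) → (11657165.569, 274409.238) m.
P3 (2.7188°, 103.9848°) → (11575534.986, 302769.077) m.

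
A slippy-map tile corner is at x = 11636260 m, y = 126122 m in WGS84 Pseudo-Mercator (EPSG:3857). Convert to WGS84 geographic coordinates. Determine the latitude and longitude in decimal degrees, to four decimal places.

R = 6378137 m. λ = x/R = 104.53030208°.
φ = 2·arctan(exp(y/R)) − 90° = 2·arctan(1.01997) − 90° = 1.13289937°.

lat 1.1329°, lon 104.5303°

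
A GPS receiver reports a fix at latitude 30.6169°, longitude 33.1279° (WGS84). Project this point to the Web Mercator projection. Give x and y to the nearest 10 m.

Web Mercator is spherical with R = a = 6378137 m.
x = R·λ = 6378137 × 0.578190929 = 3687780.959 m.
y = R·ln tan(π/4 + φ/2) = 6378137 × 0.561777777 = 3583095.623 m.

x 3687780 m, y 3583100 m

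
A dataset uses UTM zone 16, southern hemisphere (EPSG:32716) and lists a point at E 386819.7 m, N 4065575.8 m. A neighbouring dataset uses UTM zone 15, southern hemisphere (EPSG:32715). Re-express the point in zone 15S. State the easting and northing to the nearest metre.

E 784296 m, N 4058362 m

UTM 16S → geographic: φ = -53.54650021°, λ = -88.70820062°.
UTM 15S (λ₀ = -93°) forward: E = 784296.061 m, N = 4058361.763 m.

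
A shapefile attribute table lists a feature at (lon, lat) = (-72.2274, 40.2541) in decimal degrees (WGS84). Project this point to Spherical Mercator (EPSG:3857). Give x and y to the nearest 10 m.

Web Mercator is spherical with R = a = 6378137 m.
x = R·λ = 6378137 × -1.260605940 = -8040317.389 m.
y = R·ln tan(π/4 + φ/2) = 6378137 × 0.768709797 = 4902936.396 m.

x -8040320 m, y 4902940 m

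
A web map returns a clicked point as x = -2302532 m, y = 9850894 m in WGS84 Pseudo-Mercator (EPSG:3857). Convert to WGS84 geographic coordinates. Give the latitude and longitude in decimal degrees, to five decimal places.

lat 65.90500°, lon -20.68400°

R = 6378137 m. λ = x/R = -20.68399688°.
φ = 2·arctan(exp(y/R)) − 90° = 2·arctan(4.68553) − 90° = 65.90500114°.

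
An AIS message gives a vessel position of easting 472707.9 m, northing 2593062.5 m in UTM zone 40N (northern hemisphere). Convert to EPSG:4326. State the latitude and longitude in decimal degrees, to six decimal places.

lat 23.447300°, lon 56.732800°

Zone 40N: λ₀ = 57°, k₀ = 0.9996, false easting 500000 m.
Meridian distance M = (N − FN)/k₀ = 2594100.1 m.
Inverse transverse Mercator on WGS84 gives φ = 23.44730026°, λ = 56.73279974°.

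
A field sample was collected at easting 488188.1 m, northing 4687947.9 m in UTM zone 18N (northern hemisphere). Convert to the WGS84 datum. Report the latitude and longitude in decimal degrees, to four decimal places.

Zone 18N: λ₀ = -75°, k₀ = 0.9996, false easting 500000 m.
Meridian distance M = (N − FN)/k₀ = 4689823.8 m.
Inverse transverse Mercator on WGS84 gives φ = 42.34369959°, λ = -75.14339968°.

lat 42.3437°, lon -75.1434°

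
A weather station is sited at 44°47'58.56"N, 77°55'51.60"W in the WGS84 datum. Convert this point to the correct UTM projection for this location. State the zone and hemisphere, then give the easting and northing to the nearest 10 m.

Longitude -77.9310° lies in the 6° band [-78°, -72°), giving zone 18; latitude is north of the equator, so 18N.
Zone 18 central meridian λ₀ = 6×18 − 183 = -75°; Δλ = -2.9310°.
Transverse Mercator on WGS84 with k₀ = 0.9996 gives E = 268187.683 m, N = 4964868.655 m.

Zone 18N: E 268190 m, N 4964870 m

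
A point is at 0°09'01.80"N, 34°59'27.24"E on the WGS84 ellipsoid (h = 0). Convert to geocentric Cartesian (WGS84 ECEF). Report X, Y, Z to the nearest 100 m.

X 5225200 m, Y 3657500 m, Z 16600 m

WGS84: a = 6378137 m, e² = 0.006694380; N(φ) = a/√(1−e²sin²φ) = 6378137.147 m.
X = (N+h)·cosφ·cosλ = 5225227.028 m; Y = (N+h)·cosφ·sinλ = 3657506.704 m; Z = (N(1−e²)+h)·sinφ = 16641.410 m.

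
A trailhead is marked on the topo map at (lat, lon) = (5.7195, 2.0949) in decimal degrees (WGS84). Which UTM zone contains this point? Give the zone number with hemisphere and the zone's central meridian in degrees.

Zone 31N, central meridian 3°

UTM zone = ⌊(λ + 180)/6⌋ + 1; 2.0949° ∈ [0°, 6°) → zone 31.
Hemisphere: N (φ ≥ 0).
Central meridian λ₀ = 6×31 − 183 = 3°.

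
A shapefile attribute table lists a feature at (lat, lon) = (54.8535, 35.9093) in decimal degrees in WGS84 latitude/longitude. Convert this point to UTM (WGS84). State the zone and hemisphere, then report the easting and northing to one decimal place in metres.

Longitude 35.9093° lies in the 6° band [30°, 36°), giving zone 36; latitude is north of the equator, so 36N.
Zone 36 central meridian λ₀ = 6×36 − 183 = 33°; Δλ = +2.9093°.
Transverse Mercator on WGS84 with k₀ = 0.9996 gives E = 686754.076 m, N = 6082367.590 m.

Zone 36N: E 686754.1 m, N 6082367.6 m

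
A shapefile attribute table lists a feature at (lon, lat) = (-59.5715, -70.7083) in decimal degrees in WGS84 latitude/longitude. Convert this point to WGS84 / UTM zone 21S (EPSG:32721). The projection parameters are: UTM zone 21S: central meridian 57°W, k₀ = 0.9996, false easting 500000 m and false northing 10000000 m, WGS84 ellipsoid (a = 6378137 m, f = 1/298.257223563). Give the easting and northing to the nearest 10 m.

E 405210 m, N 2153130 m

Zone 21 central meridian λ₀ = 6×21 − 183 = -57°; Δλ = -2.5715°.
Transverse Mercator on WGS84 with k₀ = 0.9996 gives E = 405206.282 m, N = 2153127.761 m.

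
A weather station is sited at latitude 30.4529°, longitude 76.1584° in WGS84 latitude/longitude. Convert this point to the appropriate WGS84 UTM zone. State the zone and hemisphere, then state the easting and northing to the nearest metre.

Zone 43N: E 611218 m, N 3369542 m

Longitude 76.1584° lies in the 6° band [72°, 78°), giving zone 43; latitude is north of the equator, so 43N.
Zone 43 central meridian λ₀ = 6×43 − 183 = 75°; Δλ = +1.1584°.
Transverse Mercator on WGS84 with k₀ = 0.9996 gives E = 611217.909 m, N = 3369541.950 m.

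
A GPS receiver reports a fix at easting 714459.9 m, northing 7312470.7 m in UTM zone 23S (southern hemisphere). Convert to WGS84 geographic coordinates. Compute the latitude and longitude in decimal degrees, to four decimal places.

lat -24.2861°, lon -42.8871°

Zone 23S: λ₀ = -45°, k₀ = 0.9996, false easting 500000 m, false northing 10000000 m.
Meridian distance M = (N − FN)/k₀ = -2688604.7 m.
Inverse transverse Mercator on WGS84 gives φ = -24.28610031°, λ = -42.88710038°.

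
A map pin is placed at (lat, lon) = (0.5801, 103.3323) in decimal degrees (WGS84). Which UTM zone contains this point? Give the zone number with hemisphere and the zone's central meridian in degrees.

Zone 48N, central meridian 105°

UTM zone = ⌊(λ + 180)/6⌋ + 1; 103.3323° ∈ [102°, 108°) → zone 48.
Hemisphere: N (φ ≥ 0).
Central meridian λ₀ = 6×48 − 183 = 105°.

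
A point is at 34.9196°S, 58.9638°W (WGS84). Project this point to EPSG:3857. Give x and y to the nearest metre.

Web Mercator is spherical with R = a = 6378137 m.
x = R·λ = 6378137 × -1.029112449 = -6563820.191 m.
y = R·ln tan(π/4 + φ/2) = 6378137 × -0.651124375 = -4152960.466 m.

x -6563820 m, y -4152960 m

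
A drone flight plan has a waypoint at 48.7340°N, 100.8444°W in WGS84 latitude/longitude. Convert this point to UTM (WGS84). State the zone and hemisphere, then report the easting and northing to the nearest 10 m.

Longitude -100.8444° lies in the 6° band [-102°, -96°), giving zone 14; latitude is north of the equator, so 14N.
Zone 14 central meridian λ₀ = 6×14 − 183 = -99°; Δλ = -1.8444°.
Transverse Mercator on WGS84 with k₀ = 0.9996 gives E = 364382.020 m, N = 5399527.511 m.

Zone 14N: E 364380 m, N 5399530 m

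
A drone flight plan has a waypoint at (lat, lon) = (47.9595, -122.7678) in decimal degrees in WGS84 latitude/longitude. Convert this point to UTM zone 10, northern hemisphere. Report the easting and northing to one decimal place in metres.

E 517334.6 m, N 5311824.9 m

Zone 10 central meridian λ₀ = 6×10 − 183 = -123°; Δλ = +0.2322°.
Transverse Mercator on WGS84 with k₀ = 0.9996 gives E = 517334.624 m, N = 5311824.920 m.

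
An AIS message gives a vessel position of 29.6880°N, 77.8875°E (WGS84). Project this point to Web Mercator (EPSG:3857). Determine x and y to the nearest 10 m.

Web Mercator is spherical with R = a = 6378137 m.
x = R·λ = 6378137 × 1.359393321 = 8670396.839 m.
y = R·ln tan(π/4 + φ/2) = 6378137 × 0.543028139 = 3463507.866 m.

x 8670400 m, y 3463510 m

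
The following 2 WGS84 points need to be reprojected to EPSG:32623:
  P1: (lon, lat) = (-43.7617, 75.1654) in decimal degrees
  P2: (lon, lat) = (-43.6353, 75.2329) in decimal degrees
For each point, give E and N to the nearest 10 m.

UTM zone 23N: λ₀ = -45°, k₀ = 0.9996.
P1 (75.1654°, -43.7617°) → (535387.241, 8342430.915) m.
P2 (75.2329°, -43.6353°) → (538825.419, 8350039.734) m.

P1: E 535390 m, N 8342430 m; P2: E 538830 m, N 8350040 m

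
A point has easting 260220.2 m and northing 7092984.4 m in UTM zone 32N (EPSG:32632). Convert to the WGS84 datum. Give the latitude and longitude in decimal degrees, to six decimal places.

Zone 32N: λ₀ = 9°, k₀ = 0.9996, false easting 500000 m.
Meridian distance M = (N − FN)/k₀ = 7095822.7 m.
Inverse transverse Mercator on WGS84 gives φ = 63.88140008°, λ = 4.11480021°.

lat 63.881400°, lon 4.114800°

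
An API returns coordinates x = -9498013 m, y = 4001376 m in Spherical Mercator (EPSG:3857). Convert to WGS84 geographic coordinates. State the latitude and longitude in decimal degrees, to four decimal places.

R = 6378137 m. λ = x/R = -85.32210247°.
φ = 2·arctan(exp(y/R)) − 90° = 2·arctan(1.87266) − 90° = 33.79550287°.

lat 33.7955°, lon -85.3221°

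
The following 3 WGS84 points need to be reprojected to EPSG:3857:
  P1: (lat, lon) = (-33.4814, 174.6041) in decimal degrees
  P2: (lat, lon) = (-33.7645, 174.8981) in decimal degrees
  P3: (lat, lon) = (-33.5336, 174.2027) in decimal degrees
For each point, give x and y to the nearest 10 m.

Web Mercator: x = R·λ, y = R·ln tan(π/4+φ/2), R = 6378137 m.
P1 (-33.4814°, 174.6041°) → (19436839.502, -3959377.479) m.
P2 (-33.7645°, 174.8981°) → (19469567.433, -3997223.795) m.
P3 (-33.5336°, 174.2027°) → (19392155.859, -3966346.517) m.

P1: x 19436840 m, y -3959380 m; P2: x 19469570 m, y -3997220 m; P3: x 19392160 m, y -3966350 m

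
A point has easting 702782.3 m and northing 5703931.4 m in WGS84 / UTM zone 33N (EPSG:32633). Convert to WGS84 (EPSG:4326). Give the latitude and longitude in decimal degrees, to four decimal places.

Zone 33N: λ₀ = 15°, k₀ = 0.9996, false easting 500000 m.
Meridian distance M = (N − FN)/k₀ = 5706213.9 m.
Inverse transverse Mercator on WGS84 gives φ = 51.45020007°, λ = 17.91850053°.

lat 51.4502°, lon 17.9185°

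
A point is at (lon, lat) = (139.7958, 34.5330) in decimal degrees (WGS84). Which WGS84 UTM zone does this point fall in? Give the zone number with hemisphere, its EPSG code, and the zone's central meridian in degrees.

UTM zone = ⌊(λ + 180)/6⌋ + 1; 139.7958° ∈ [138°, 144°) → zone 54.
Hemisphere: N (φ ≥ 0).
Central meridian λ₀ = 6×54 − 183 = 141°.
EPSG code: 32654.

Zone 54N (EPSG:32654), central meridian 141°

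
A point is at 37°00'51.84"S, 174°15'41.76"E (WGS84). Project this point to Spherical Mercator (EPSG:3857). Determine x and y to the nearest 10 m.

x 19398710 m, y -4441110 m

Web Mercator is spherical with R = a = 6378137 m.
x = R·λ = 6378137 × 3.041438680 = 19398712.577 m.
y = R·ln tan(π/4 + φ/2) = 6378137 × -0.696302722 = -4441114.152 m.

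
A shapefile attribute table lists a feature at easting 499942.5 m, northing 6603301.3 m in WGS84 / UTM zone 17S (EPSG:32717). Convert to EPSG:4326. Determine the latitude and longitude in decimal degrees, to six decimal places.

Zone 17S: λ₀ = -81°, k₀ = 0.9996, false easting 500000 m, false northing 10000000 m.
Meridian distance M = (N − FN)/k₀ = -3398057.9 m.
Inverse transverse Mercator on WGS84 gives φ = -30.70309989°, λ = -81.00060046°.

lat -30.703100°, lon -81.000600°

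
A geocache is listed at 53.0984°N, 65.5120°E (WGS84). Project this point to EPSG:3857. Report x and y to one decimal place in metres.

x 7292762.5 m, y 7001220.0 m

Web Mercator is spherical with R = a = 6378137 m.
x = R·λ = 6378137 × 1.143400100 = 7292762.481 m.
y = R·ln tan(π/4 + φ/2) = 6378137 × 1.097690445 = 7001220.039 m.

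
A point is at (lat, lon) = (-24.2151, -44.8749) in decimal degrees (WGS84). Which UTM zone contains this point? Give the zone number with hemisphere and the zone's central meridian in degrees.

UTM zone = ⌊(λ + 180)/6⌋ + 1; -44.8749° ∈ [-48°, -42°) → zone 23.
Hemisphere: S (φ < 0).
Central meridian λ₀ = 6×23 − 183 = -45°.

Zone 23S, central meridian -45°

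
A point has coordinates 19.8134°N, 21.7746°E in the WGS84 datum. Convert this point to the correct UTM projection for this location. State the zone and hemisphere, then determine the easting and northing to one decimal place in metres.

Zone 34N: E 581124.2 m, N 2191018.3 m

Longitude 21.7746° lies in the 6° band [18°, 24°), giving zone 34; latitude is north of the equator, so 34N.
Zone 34 central meridian λ₀ = 6×34 − 183 = 21°; Δλ = +0.7746°.
Transverse Mercator on WGS84 with k₀ = 0.9996 gives E = 581124.176 m, N = 2191018.2501 m.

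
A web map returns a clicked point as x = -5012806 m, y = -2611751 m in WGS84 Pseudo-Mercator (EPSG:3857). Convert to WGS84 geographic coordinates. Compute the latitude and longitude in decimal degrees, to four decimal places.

lat -22.8323°, lon -45.0308°

R = 6378137 m. λ = x/R = -45.03080246°.
φ = 2·arctan(exp(y/R)) − 90° = 2·arctan(0.66399) − 90° = -22.83230233°.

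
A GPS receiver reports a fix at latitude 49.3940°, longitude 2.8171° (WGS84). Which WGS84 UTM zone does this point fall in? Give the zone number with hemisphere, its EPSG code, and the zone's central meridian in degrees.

Zone 31N (EPSG:32631), central meridian 3°

UTM zone = ⌊(λ + 180)/6⌋ + 1; 2.8171° ∈ [0°, 6°) → zone 31.
Hemisphere: N (φ ≥ 0).
Central meridian λ₀ = 6×31 − 183 = 3°.
EPSG code: 32631.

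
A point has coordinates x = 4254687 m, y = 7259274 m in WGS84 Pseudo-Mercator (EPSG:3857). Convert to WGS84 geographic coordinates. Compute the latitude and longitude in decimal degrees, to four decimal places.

R = 6378137 m. λ = x/R = 38.22050361°.
φ = 2·arctan(exp(y/R)) − 90° = 2·arctan(3.12099) − 90° = 54.46790139°.

lat 54.4679°, lon 38.2205°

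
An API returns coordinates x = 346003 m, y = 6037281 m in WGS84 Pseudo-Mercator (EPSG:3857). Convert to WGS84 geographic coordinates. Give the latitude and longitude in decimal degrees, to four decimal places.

lat 47.5801°, lon 3.1082°

R = 6378137 m. λ = x/R = 3.10819783°.
φ = 2·arctan(exp(y/R)) − 90° = 2·arctan(2.57683) − 90° = 47.58010258°.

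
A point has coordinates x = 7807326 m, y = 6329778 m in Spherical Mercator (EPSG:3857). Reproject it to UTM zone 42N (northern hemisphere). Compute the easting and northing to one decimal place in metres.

E 582435.1 m, N 5463937.5 m

Web Mercator inverse (R = 6378137 m) → φ = 49.32259884°, λ = 70.13440274°.
UTM 42N forward: E = 582435.087 m, N = 5463937.508 m.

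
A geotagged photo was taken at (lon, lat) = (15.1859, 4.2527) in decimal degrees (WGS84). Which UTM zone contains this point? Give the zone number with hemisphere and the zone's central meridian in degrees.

UTM zone = ⌊(λ + 180)/6⌋ + 1; 15.1859° ∈ [12°, 18°) → zone 33.
Hemisphere: N (φ ≥ 0).
Central meridian λ₀ = 6×33 − 183 = 15°.

Zone 33N, central meridian 15°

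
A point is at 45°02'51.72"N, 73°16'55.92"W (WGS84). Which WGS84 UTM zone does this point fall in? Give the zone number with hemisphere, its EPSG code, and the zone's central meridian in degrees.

UTM zone = ⌊(λ + 180)/6⌋ + 1; -73.2822° ∈ [-78°, -72°) → zone 18.
Hemisphere: N (φ ≥ 0).
Central meridian λ₀ = 6×18 − 183 = -75°.
EPSG code: 32618.

Zone 18N (EPSG:32618), central meridian -75°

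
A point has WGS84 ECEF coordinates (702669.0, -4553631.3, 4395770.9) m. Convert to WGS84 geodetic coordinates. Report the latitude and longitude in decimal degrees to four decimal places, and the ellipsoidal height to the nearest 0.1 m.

lat 43.8449°, lon -81.2279°, h 132.9 m

λ = atan2(Y, X) = -81.22790029°; p = √(X²+Y²) = 4607526.6 m.
Bowring's method on WGS84 (a = 6378137 m, b = 6356752.314 m) gives φ = 43.84490002°, h = 132.889 m.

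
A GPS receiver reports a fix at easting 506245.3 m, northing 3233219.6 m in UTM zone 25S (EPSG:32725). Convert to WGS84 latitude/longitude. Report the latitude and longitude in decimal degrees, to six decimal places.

lat -61.035800°, lon -32.884400°

Zone 25S: λ₀ = -33°, k₀ = 0.9996, false easting 500000 m, false northing 10000000 m.
Meridian distance M = (N − FN)/k₀ = -6769488.2 m.
Inverse transverse Mercator on WGS84 gives φ = -61.03579965°, λ = -32.88439968°.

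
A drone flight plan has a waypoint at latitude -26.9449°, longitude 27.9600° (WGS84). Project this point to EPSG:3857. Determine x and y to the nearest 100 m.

Web Mercator is spherical with R = a = 6378137 m.
x = R·λ = 6378137 × 0.487994059 = 3112492.963 m.
y = R·ln tan(π/4 + φ/2) = 6378137 × -0.488636324 = -3116589.417 m.

x 3112500 m, y -3116600 m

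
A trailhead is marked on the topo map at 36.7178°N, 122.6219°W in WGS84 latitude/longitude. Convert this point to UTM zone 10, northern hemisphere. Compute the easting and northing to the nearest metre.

Zone 10 central meridian λ₀ = 6×10 − 183 = -123°; Δλ = +0.3781°.
Transverse Mercator on WGS84 with k₀ = 0.9996 gives E = 533765.839 m, N = 4063634.363 m.

E 533766 m, N 4063634 m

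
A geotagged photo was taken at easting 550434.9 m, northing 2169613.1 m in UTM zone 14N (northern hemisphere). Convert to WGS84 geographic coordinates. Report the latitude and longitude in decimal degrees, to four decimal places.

Zone 14N: λ₀ = -99°, k₀ = 0.9996, false easting 500000 m.
Meridian distance M = (N − FN)/k₀ = 2170481.3 m.
Inverse transverse Mercator on WGS84 gives φ = 19.62099958°, λ = -98.51900000°.

lat 19.6210°, lon -98.5190°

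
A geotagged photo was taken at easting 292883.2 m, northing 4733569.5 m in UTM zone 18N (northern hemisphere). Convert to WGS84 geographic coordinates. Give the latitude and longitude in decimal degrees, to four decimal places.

lat 42.7267°, lon -77.5298°

Zone 18N: λ₀ = -75°, k₀ = 0.9996, false easting 500000 m.
Meridian distance M = (N − FN)/k₀ = 4735463.7 m.
Inverse transverse Mercator on WGS84 gives φ = 42.72670005°, λ = -77.52979986°.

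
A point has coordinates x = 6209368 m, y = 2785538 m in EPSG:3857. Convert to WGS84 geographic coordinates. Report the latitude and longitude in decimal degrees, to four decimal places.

R = 6378137 m. λ = x/R = 55.77970179°.
φ = 2·arctan(exp(y/R)) − 90° = 2·arctan(1.54764) − 90° = 24.26340367°.

lat 24.2634°, lon 55.7797°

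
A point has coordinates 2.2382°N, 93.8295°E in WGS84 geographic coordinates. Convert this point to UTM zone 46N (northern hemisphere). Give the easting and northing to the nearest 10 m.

E 592240 m, N 247420 m

Zone 46 central meridian λ₀ = 6×46 − 183 = 93°; Δλ = +0.8295°.
Transverse Mercator on WGS84 with k₀ = 0.9996 gives E = 592235.869 m, N = 247415.689 m.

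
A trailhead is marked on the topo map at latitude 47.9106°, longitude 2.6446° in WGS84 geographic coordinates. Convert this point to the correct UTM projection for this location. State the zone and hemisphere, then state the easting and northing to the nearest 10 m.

Zone 31N: E 473440 m, N 5306420 m

Longitude 2.6446° lies in the 6° band [0°, 6°), giving zone 31; latitude is north of the equator, so 31N.
Zone 31 central meridian λ₀ = 6×31 − 183 = 3°; Δλ = -0.3554°.
Transverse Mercator on WGS84 with k₀ = 0.9996 gives E = 473443.004 m, N = 5306424.987 m.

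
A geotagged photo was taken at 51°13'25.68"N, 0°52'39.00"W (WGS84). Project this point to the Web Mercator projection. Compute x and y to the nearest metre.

Web Mercator is spherical with R = a = 6378137 m.
x = R·λ = 6378137 × -0.015315264 = -97682.853 m.
y = R·ln tan(π/4 + φ/2) = 6378137 × 1.044345275 = 6660977.238 m.

x -97683 m, y 6660977 m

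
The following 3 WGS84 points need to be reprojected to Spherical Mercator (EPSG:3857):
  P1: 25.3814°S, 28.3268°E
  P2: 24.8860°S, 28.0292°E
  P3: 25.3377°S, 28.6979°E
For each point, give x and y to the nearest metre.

P1: x 3153325 m, y -2922664 m; P2: x 3120196 m, y -2861749 m; P3: x 3194636 m, y -2917281 m

Web Mercator: x = R·λ, y = R·ln tan(π/4+φ/2), R = 6378137 m.
P1 (-25.3814°, 28.3268°) → (3153324.952, -2922664.226) m.
P2 (-24.8860°, 28.0292°) → (3120196.271, -2861748.775) m.
P3 (-25.3377°, 28.6979°) → (3194635.615, -2917280.806) m.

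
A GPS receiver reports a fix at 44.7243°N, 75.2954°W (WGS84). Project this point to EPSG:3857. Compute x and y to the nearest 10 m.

x -8381850 m, y 5578220 m

Web Mercator is spherical with R = a = 6378137 m.
x = R·λ = 6378137 × -1.314152642 = -8381845.587 m.
y = R·ln tan(π/4 + φ/2) = 6378137 × 0.874584865 = 5578222.089 m.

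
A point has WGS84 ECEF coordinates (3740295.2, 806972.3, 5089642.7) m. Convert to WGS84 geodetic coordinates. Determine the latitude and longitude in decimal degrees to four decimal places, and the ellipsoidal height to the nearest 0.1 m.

lat 53.2490°, lon 12.1750°, h 3083.4 m

λ = atan2(Y, X) = 12.17499991°; p = √(X²+Y²) = 3826357.6 m.
Bowring's method on WGS84 (a = 6378137 m, b = 6356752.314 m) gives φ = 53.24899983°, h = 3083.377 m.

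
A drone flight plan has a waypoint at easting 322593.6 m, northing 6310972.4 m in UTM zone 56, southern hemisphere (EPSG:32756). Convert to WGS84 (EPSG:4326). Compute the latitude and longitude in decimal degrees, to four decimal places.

lat -33.3258°, lon 151.0940°

Zone 56S: λ₀ = 153°, k₀ = 0.9996, false easting 500000 m, false northing 10000000 m.
Meridian distance M = (N − FN)/k₀ = -3690503.8 m.
Inverse transverse Mercator on WGS84 gives φ = -33.32579967°, λ = 151.09399983°.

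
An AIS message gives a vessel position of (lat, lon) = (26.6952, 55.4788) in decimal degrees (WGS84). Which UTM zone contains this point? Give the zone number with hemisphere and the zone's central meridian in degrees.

UTM zone = ⌊(λ + 180)/6⌋ + 1; 55.4788° ∈ [54°, 60°) → zone 40.
Hemisphere: N (φ ≥ 0).
Central meridian λ₀ = 6×40 − 183 = 57°.

Zone 40N, central meridian 57°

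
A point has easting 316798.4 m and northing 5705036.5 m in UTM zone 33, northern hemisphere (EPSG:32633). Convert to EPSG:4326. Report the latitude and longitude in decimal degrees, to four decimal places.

lat 51.4668°, lon 12.3624°

Zone 33N: λ₀ = 15°, k₀ = 0.9996, false easting 500000 m.
Meridian distance M = (N − FN)/k₀ = 5707319.4 m.
Inverse transverse Mercator on WGS84 gives φ = 51.46679970°, λ = 12.36239996°.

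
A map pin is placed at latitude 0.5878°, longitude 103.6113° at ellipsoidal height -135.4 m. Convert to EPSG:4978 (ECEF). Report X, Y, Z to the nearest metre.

WGS84: a = 6378137 m, e² = 0.006694380; N(φ) = a/√(1−e²sin²φ) = 6378139.247 m.
X = (N+h)·cosφ·cosλ = -1500880.901 m; Y = (N+h)·cosφ·sinλ = 6198548.892 m; Z = (N(1−e²)+h)·sinφ = 64993.053 m.

X -1500881 m, Y 6198549 m, Z 64993 m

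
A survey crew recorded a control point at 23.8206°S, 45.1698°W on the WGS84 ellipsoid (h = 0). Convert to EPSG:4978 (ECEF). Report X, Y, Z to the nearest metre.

WGS84: a = 6378137 m, e² = 0.006694380; N(φ) = a/√(1−e²sin²φ) = 6381622.157 m.
X = (N+h)·cosφ·cosλ = 4115837.826 m; Y = (N+h)·cosφ·sinλ = -4140305.549 m; Z = (N(1−e²)+h)·sinφ = -2560118.841 m.

X 4115838 m, Y -4140306 m, Z -2560119 m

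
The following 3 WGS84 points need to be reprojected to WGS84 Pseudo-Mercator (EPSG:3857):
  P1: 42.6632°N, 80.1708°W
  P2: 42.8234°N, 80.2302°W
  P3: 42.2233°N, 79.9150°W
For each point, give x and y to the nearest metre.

Web Mercator: x = R·λ, y = R·ln tan(π/4+φ/2), R = 6378137 m.
P1 (42.6632°, -80.1708°) → (-8924572.632, 5260847.153) m.
P2 (42.8234°, -80.2302°) → (-8931185.010, 5285130.040) m.
P3 (42.2233°, -79.9150°) → (-8896097.107, 5194487.613) m.

P1: x -8924573 m, y 5260847 m; P2: x -8931185 m, y 5285130 m; P3: x -8896097 m, y 5194488 m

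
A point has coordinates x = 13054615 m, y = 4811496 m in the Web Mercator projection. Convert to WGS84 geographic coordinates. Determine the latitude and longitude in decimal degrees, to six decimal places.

lat 39.624301°, lon 117.271602°

R = 6378137 m. λ = x/R = 117.27160183°.
φ = 2·arctan(exp(y/R)) − 90° = 2·arctan(2.12628) − 90° = 39.62430111°.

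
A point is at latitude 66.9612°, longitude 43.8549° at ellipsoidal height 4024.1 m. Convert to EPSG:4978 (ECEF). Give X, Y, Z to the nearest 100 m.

X 1806200 m, Y 1735400 m, Z 5850400 m

WGS84: a = 6378137 m, e² = 0.006694380; N(φ) = a/√(1−e²sin²φ) = 6396293.319 m.
X = (N+h)·cosφ·cosλ = 1806197.480 m; Y = (N+h)·cosφ·sinλ = 1735406.390 m; Z = (N(1−e²)+h)·sinφ = 5850424.425 m.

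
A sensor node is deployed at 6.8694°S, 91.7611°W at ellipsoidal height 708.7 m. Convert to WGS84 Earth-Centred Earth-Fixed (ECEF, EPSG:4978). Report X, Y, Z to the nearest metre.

X -194638 m, Y -6330366 m, Z -757882 m

WGS84: a = 6378137 m, e² = 0.006694380; N(φ) = a/√(1−e²sin²φ) = 6378442.433 m.
X = (N+h)·cosφ·cosλ = -194637.717 m; Y = (N+h)·cosφ·sinλ = -6330365.991 m; Z = (N(1−e²)+h)·sinφ = -757881.531 m.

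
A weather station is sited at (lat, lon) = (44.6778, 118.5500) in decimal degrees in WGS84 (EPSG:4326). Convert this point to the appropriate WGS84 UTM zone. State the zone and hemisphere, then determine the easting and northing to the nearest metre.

Zone 50N: E 622847 m, N 4948328 m

Longitude 118.5500° lies in the 6° band [114°, 120°), giving zone 50; latitude is north of the equator, so 50N.
Zone 50 central meridian λ₀ = 6×50 − 183 = 117°; Δλ = +1.5500°.
Transverse Mercator on WGS84 with k₀ = 0.9996 gives E = 622846.628 m, N = 4948327.568 m.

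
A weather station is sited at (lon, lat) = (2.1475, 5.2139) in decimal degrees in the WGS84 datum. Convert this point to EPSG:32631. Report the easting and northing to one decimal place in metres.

E 405524.5 m, N 576372.4 m

Zone 31 central meridian λ₀ = 6×31 − 183 = 3°; Δλ = -0.8525°.
Transverse Mercator on WGS84 with k₀ = 0.9996 gives E = 405524.534 m, N = 576372.429 m.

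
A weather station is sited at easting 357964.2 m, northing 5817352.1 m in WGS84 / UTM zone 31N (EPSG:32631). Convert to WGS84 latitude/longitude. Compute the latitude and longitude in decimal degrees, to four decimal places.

Zone 31N: λ₀ = 3°, k₀ = 0.9996, false easting 500000 m.
Meridian distance M = (N − FN)/k₀ = 5819680.0 m.
Inverse transverse Mercator on WGS84 gives φ = 52.48779978°, λ = 0.90809949°.

lat 52.4878°, lon 0.9081°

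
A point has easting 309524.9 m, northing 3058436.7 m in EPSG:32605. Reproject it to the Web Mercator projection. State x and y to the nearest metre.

x -17246795 m, y 3203234 m

Unproject from UTM 5N (λ₀ = -153°) → φ = 27.63660019°, λ = -154.93059971°.
Web Mercator (R = 6378137 m): x = -17246795.468 m, y = 3203234.163 m.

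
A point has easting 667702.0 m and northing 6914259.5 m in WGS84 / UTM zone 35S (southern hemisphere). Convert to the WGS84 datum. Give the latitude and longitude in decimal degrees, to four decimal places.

lat -27.8860°, lon 28.7037°

Zone 35S: λ₀ = 27°, k₀ = 0.9996, false easting 500000 m, false northing 10000000 m.
Meridian distance M = (N − FN)/k₀ = -3086975.3 m.
Inverse transverse Mercator on WGS84 gives φ = -27.88600004°, λ = 28.70369957°.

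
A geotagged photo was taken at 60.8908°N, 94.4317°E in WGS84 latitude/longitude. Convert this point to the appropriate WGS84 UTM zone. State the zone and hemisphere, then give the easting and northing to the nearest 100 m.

Zone 46N: E 577700 m, N 6751500 m

Longitude 94.4317° lies in the 6° band [90°, 96°), giving zone 46; latitude is north of the equator, so 46N.
Zone 46 central meridian λ₀ = 6×46 − 183 = 93°; Δλ = +1.4317°.
Transverse Mercator on WGS84 with k₀ = 0.9996 gives E = 577696.116 m, N = 6751472.444 m.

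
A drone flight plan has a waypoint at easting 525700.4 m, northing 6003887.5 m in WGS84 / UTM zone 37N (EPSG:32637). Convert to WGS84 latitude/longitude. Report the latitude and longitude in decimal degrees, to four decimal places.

Zone 37N: λ₀ = 39°, k₀ = 0.9996, false easting 500000 m.
Meridian distance M = (N − FN)/k₀ = 6006290.0 m.
Inverse transverse Mercator on WGS84 gives φ = 54.18239998°, λ = 39.39380044°.

lat 54.1824°, lon 39.3938°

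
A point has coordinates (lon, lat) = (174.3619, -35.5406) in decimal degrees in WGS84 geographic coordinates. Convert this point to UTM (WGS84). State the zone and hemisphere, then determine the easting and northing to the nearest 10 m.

Zone 60S: E 260840 m, N 6063800 m

Longitude 174.3619° lies in the 6° band [174°, 180°), giving zone 60; latitude is south of the equator, so 60S.
Zone 60 central meridian λ₀ = 6×60 − 183 = 177°; Δλ = -2.6381°.
Transverse Mercator on WGS84 with k₀ = 0.9996 gives E = 260835.357 m, N = 6063801.922 m.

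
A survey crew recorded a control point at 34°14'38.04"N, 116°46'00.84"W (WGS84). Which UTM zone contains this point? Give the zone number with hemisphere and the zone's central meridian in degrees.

Zone 11N, central meridian -117°

UTM zone = ⌊(λ + 180)/6⌋ + 1; -116.7669° ∈ [-120°, -114°) → zone 11.
Hemisphere: N (φ ≥ 0).
Central meridian λ₀ = 6×11 − 183 = -117°.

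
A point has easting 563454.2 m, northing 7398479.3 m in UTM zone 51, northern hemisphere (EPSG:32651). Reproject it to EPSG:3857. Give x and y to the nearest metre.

Unproject from UTM 51N (λ₀ = 123°) → φ = 66.69830039°, λ = 124.43760038°.
Web Mercator (R = 6378137 m): x = 13852330.310 m, y = 10070632.731 m.

x 13852330 m, y 10070633 m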